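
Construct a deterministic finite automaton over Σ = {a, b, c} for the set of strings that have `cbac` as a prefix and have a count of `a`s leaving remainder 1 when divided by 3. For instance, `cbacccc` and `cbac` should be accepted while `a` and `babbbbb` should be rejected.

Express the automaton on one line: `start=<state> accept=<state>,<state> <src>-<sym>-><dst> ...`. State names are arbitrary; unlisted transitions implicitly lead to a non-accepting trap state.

Run two small machines in parallel and take their product. The first has 6 states tracking whether the input so far still matches the prefix `cbac`; the second has 3 states tracking the count of `a`s modulo 3. A product state is a pair (one from each), accepting exactly when both do.
A 10-state machine:
        a   b   c  
>  q0   q1  q2  q3 
   q1   q4  q1  q1 
   q2   q1  q2  q2 
   q3   q1  q5  q2 
   q4   q2  q4  q4 
   q5   q6  q2  q2 
   q6   q4  q1  q7 
 * q7   q8  q7  q7 
   q8   q9  q8  q8 
   q9   q7  q9  q9 
(> = start, * = accepting)

start=q0 accept=q7 q0-a->q1 q0-b->q2 q0-c->q3 q1-a->q4 q1-b->q1 q1-c->q1 q2-a->q1 q2-b->q2 q2-c->q2 q3-a->q1 q3-b->q5 q3-c->q2 q4-a->q2 q4-b->q4 q4-c->q4 q5-a->q6 q5-b->q2 q5-c->q2 q6-a->q4 q6-b->q1 q6-c->q7 q7-a->q8 q7-b->q7 q7-c->q7 q8-a->q9 q8-b->q8 q8-c->q8 q9-a->q7 q9-b->q9 q9-c->q9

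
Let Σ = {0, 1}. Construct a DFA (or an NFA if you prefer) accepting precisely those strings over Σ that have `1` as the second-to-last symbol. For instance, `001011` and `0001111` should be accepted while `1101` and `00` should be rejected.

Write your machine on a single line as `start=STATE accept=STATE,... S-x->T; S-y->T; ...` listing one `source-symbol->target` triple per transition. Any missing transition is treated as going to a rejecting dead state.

start=q0; accept=q5,q6; q0-0->q1; q0-1->q2; q1-0->q3; q1-1->q4; q2-0->q5; q2-1->q6; q3-0->q3; q3-1->q4; q4-0->q5; q4-1->q6; q5-0->q3; q5-1->q4; q6-0->q5; q6-1->q6

A DFA must remember the last 2 symbols (since which symbol is second-to-last isn't known until the input ends). Use one state per possible window of the last ≤2 symbols; accept from those whose window starts with `1`.
7 states suffice.
        0   1  
>  q0   q1  q2 
   q1   q3  q4 
   q2   q5  q6 
   q3   q3  q4 
   q4   q5  q6 
 * q5   q3  q4 
 * q6   q5  q6 
(> = start, * = accepting)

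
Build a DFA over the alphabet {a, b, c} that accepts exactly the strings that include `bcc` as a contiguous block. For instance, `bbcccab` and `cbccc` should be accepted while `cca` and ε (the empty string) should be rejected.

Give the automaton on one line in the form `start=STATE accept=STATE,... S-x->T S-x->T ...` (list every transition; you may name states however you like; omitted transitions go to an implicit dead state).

Track how much of `bcc` has been matched so far: state q0 is no progress, q3 is the absorbing accept state reached once `bcc` has occurred. Intermediate states record partial matches; on a mismatch, fall back to the longest reusable overlap.
With 4 states:
        a   b   c  
>  q0   q0  q1  q0 
   q1   q0  q1  q2 
   q2   q0  q1  q3 
 * q3   q3  q3  q3 
(> = start, * = accepting)

start=q0 accept=q3 q0-a->q0 q0-b->q1 q0-c->q0 q1-a->q0 q1-b->q1 q1-c->q2 q2-a->q0 q2-b->q1 q2-c->q3 q3-a->q3 q3-b->q3 q3-c->q3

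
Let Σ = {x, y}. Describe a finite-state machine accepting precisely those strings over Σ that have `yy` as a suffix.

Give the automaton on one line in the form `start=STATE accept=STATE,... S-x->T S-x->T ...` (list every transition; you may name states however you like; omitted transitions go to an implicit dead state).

start=q0 accept=q2 q0-x->q0 q0-y->q1 q1-x->q0 q1-y->q2 q2-x->q0 q2-y->q2

Let each state record the length of the longest suffix of the input read so far that is also a prefix of `yy`. q1 means the last symbol is `y`; q2 means the last 2 symbols are `yy`. Accept only at q2, where the string currently ends in `yy`.
        x   y  
>  q0   q0  q1 
   q1   q0  q2 
 * q2   q0  q2 
(> = start, * = accepting)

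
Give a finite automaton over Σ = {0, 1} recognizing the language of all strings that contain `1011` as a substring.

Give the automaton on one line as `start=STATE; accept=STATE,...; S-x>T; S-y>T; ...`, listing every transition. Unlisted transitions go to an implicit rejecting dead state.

States A..D record the length of the longest prefix of `1011` that matches the current input suffix. Reaching E means `1011` has been seen, and we stay there forever. Accept from E.
       0  1 
>  A   A  B 
   B   C  B 
   C   A  D 
   D   C  E 
 * E   E  E 
(> = start, * = accepting)

start=A; accept=E; A-0>A; A-1>B; B-0>C; B-1>B; C-0>A; C-1>D; D-0>C; D-1>E; E-0>E; E-1>E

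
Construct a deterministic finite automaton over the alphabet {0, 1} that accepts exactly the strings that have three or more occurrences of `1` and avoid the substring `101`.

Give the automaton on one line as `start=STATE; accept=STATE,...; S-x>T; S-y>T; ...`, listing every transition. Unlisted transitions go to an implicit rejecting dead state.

start=S0; accept=S7,S9,S10; S0-0>S0; S0-1>S1; S1-0>S2; S1-1>S3; S2-0>S4; S2-1>S5; S3-0>S6; S3-1>S7; S4-0>S4; S4-1>S3; S5-0>S5; S5-1>S5; S6-0>S8; S6-1>S5; S7-0>S9; S7-1>S7; S8-0>S8; S8-1>S7; S9-0>S10; S9-1>S5; S10-0>S10; S10-1>S7

Build one automaton per condition and run them in lockstep. One (5 states) tracks the count of `1`s, saturating at 4; the other (4 states) tracks partial matches of the forbidden pattern `101`. Each combined state is a pair, one component from each; accept when both components accept. Minimizing collapses redundant product states.
An 11-state machine:
          0    1  
>  S0     S0   S1 
   S1     S2   S3 
   S2     S4   S5 
   S3     S6   S7 
   S4     S4   S3 
   S5     S5   S5 
   S6     S8   S5 
 * S7     S9   S7 
   S8     S8   S7 
 * S9    S10   S5 
 * S10   S10   S7 
(> = start, * = accepting)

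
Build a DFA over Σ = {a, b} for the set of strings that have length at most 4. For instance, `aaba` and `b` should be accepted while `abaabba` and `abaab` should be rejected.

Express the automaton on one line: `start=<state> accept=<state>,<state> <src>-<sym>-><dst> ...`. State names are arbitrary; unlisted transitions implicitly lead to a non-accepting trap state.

We only need to distinguish lengths 0, 1, …, 4, and '>4'. Chain s0 → s1 → s2 → s3 → s4 → s5 on every symbol, with s5 looping. Accepting states: {s0, s1, s2, s3, s4}.
With 6 states:
        a   b  
>* s0   s1  s1 
 * s1   s2  s2 
 * s2   s3  s3 
 * s3   s4  s4 
 * s4   s5  s5 
   s5   s5  s5 
(> = start, * = accepting)

start=s0 accept=s0,s1,s2,s3,s4 s0-a->s1 s0-b->s1 s1-a->s2 s1-b->s2 s2-a->s3 s2-b->s3 s3-a->s4 s3-b->s4 s4-a->s5 s4-b->s5 s5-a->s5 s5-b->s5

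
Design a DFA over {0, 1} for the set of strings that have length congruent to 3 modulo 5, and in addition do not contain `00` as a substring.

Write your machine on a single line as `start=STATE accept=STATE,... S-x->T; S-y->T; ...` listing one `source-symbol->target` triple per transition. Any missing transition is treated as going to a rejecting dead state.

start=q0; accept=q6,q7; q0-0->q1; q0-1->q2; q1-0->q3; q1-1->q4; q2-0->q5; q2-1->q4; q3-0->q3; q3-1->q3; q4-0->q6; q4-1->q7; q5-0->q3; q5-1->q7; q6-0->q3; q6-1->q8; q7-0->q9; q7-1->q8; q8-0->q10; q8-1->q0; q9-0->q3; q9-1->q0; q10-0->q3; q10-1->q2

Run two small machines in parallel and take their product. The first has 5 states tracking the input length modulo 5; the second has 3 states tracking partial matches of the forbidden pattern `00`. A product state is a pair (one from each), accepting exactly when both do. Equivalent product states are then merged.
An 11-state machine:
          0    1  
>  q0     q1   q2 
   q1     q3   q4 
   q2     q5   q4 
   q3     q3   q3 
   q4     q6   q7 
   q5     q3   q7 
 * q6     q3   q8 
 * q7     q9   q8 
   q8    q10   q0 
   q9     q3   q0 
   q10    q3   q2 
(> = start, * = accepting)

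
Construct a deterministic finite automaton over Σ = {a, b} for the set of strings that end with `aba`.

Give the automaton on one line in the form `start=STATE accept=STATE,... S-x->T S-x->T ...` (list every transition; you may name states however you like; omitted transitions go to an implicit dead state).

start=q0 accept=q3 q0-a->q1 q0-b->q0 q1-a->q1 q1-b->q2 q2-a->q3 q2-b->q0 q3-a->q1 q3-b->q2

Let each state record the length of the longest suffix of the input read so far that is also a prefix of `aba`. q1 means the last symbol is `a`; q2 means the last 2 symbols are `ab`; q3 means the last 3 symbols are `aba`. Accept only at q3, where the string currently ends in `aba`.
4 states suffice.
        a   b  
>  q0   q1  q0 
   q1   q1  q2 
   q2   q3  q0 
 * q3   q1  q2 
(> = start, * = accepting)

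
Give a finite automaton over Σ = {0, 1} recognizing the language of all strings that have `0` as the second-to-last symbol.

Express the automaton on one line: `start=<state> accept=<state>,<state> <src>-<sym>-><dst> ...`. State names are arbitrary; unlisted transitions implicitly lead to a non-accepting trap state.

A DFA must remember the last 2 symbols (since which symbol is second-to-last isn't known until the input ends). Use one state per possible window of the last ≤2 symbols; accept from those whose window starts with `0`.
A 7-state machine:
        0   1  
>  s0   s1  s2 
   s1   s3  s4 
   s2   s5  s6 
 * s3   s3  s4 
 * s4   s5  s6 
   s5   s3  s4 
   s6   s5  s6 
(> = start, * = accepting)

start=s0 accept=s3,s4 s0-0->s1 s0-1->s2 s1-0->s3 s1-1->s4 s2-0->s5 s2-1->s6 s3-0->s3 s3-1->s4 s4-0->s5 s4-1->s6 s5-0->s3 s5-1->s4 s6-0->s5 s6-1->s6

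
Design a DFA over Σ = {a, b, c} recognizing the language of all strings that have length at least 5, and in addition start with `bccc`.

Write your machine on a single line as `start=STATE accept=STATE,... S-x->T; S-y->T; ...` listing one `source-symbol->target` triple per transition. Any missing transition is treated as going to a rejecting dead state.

start=q0; accept=q6; q0-a->q1; q0-b->q2; q0-c->q1; q1-a->q1; q1-b->q1; q1-c->q1; q2-a->q1; q2-b->q1; q2-c->q3; q3-a->q1; q3-b->q1; q3-c->q4; q4-a->q1; q4-b->q1; q4-c->q5; q5-a->q6; q5-b->q6; q5-c->q6; q6-a->q6; q6-b->q6; q6-c->q6

Build one automaton per condition and run them in lockstep. The first has 7 states tracking the input length, saturating at 6; the second has 6 states tracking whether the input so far still matches the prefix `bccc`. A product state is a pair (one from each), accepting exactly when both do. Equivalent product states are then merged.
With 7 states:
        a   b   c  
>  q0   q1  q2  q1 
   q1   q1  q1  q1 
   q2   q1  q1  q3 
   q3   q1  q1  q4 
   q4   q1  q1  q5 
   q5   q6  q6  q6 
 * q6   q6  q6  q6 
(> = start, * = accepting)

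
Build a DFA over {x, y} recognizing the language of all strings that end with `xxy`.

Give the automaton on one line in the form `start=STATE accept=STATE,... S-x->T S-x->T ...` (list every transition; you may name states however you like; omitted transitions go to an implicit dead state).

Let each state record the length of the longest suffix of the input read so far that is also a prefix of `xxy`. B means the last symbol is `x`; C means the last 2 symbols are `xx`; D means the last 3 symbols are `xxy`. Accept only at D, where the string currently ends in `xxy`.
A 4-state machine:
       x  y 
>  A   B  A 
   B   C  A 
   C   C  D 
 * D   B  A 
(> = start, * = accepting)

start=A accept=D A-x->B A-y->A B-x->C B-y->A C-x->C C-y->D D-x->B D-y->A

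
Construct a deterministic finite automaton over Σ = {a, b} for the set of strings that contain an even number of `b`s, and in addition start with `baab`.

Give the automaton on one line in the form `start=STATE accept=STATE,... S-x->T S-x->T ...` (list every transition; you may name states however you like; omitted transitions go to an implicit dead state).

start=s0 accept=s6 s0-a->s1 s0-b->s2 s1-a->s1 s1-b->s3 s2-a->s4 s2-b->s1 s3-a->s3 s3-b->s1 s4-a->s5 s4-b->s1 s5-a->s3 s5-b->s6 s6-a->s6 s6-b->s7 s7-a->s7 s7-b->s6

Build one automaton per condition and run them in lockstep. The first has 2 states tracking the count of `b`s modulo 2; the second has 6 states tracking whether the input so far still matches the prefix `baab`. A product state is a pair (one from each), accepting exactly when both do.
With 8 states:
        a   b  
>  s0   s1  s2 
   s1   s1  s3 
   s2   s4  s1 
   s3   s3  s1 
   s4   s5  s1 
   s5   s3  s6 
 * s6   s6  s7 
   s7   s7  s6 
(> = start, * = accepting)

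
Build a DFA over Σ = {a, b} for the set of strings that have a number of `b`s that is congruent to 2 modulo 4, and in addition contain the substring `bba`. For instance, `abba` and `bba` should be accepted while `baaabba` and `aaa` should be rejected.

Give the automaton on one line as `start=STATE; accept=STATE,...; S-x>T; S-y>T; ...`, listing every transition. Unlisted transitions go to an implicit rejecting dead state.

Build one automaton per condition and run them in lockstep. One (4 states) tracks the count of `b`s modulo 4; the other (4 states) tracks whether and how much of `bba` has been seen. Each combined state is a pair, one component from each; accept when both components accept.
With 16 states:
          a    b  
>  S0     S0   S1 
   S1     S2   S3 
   S2     S2   S4 
   S3     S5   S6 
   S4     S7   S6 
 * S5     S5   S8 
   S6     S8   S9 
   S7     S7  S10 
   S8     S8  S11 
   S9    S11  S12 
   S10   S13   S9 
   S11   S11  S14 
   S12   S14   S3 
   S13   S13  S15 
   S14   S14   S5 
   S15    S0  S12 
(> = start, * = accepting)

start=S0; accept=S5; S0-a>S0; S0-b>S1; S1-a>S2; S1-b>S3; S2-a>S2; S2-b>S4; S3-a>S5; S3-b>S6; S4-a>S7; S4-b>S6; S5-a>S5; S5-b>S8; S6-a>S8; S6-b>S9; S7-a>S7; S7-b>S10; S8-a>S8; S8-b>S11; S9-a>S11; S9-b>S12; S10-a>S13; S10-b>S9; S11-a>S11; S11-b>S14; S12-a>S14; S12-b>S3; S13-a>S13; S13-b>S15; S14-a>S14; S14-b>S5; S15-a>S0; S15-b>S12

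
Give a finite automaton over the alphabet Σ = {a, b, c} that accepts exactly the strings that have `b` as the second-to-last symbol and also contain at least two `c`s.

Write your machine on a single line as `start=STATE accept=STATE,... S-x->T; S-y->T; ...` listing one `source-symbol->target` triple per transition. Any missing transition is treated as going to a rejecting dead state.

Run two small machines in parallel and take their product. One (13 states) tracks the last 2 symbols read; the other (4 states) tracks the count of `c`s, saturating at 3. Each combined state is a pair, one component from each; accept when both components accept. Equivalent product states are then merged.
A 7-state machine:
        a   b   c  
>  S0   S0  S0  S1 
   S1   S1  S2  S3 
   S2   S1  S2  S4 
   S3   S3  S5  S3 
 * S4   S3  S5  S3 
   S5   S4  S6  S4 
 * S6   S4  S6  S4 
(> = start, * = accepting)

start=S0; accept=S4,S6; S0-a->S0; S0-b->S0; S0-c->S1; S1-a->S1; S1-b->S2; S1-c->S3; S2-a->S1; S2-b->S2; S2-c->S4; S3-a->S3; S3-b->S5; S3-c->S3; S4-a->S3; S4-b->S5; S4-c->S3; S5-a->S4; S5-b->S6; S5-c->S4; S6-a->S4; S6-b->S6; S6-c->S4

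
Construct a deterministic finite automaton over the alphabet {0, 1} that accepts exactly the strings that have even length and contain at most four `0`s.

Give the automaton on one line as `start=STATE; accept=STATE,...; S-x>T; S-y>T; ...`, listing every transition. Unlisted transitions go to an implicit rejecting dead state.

start=s0; accept=s0,s3,s4,s7,s8; s0-0>s1; s0-1>s2; s1-0>s3; s1-1>s4; s2-0>s4; s2-1>s0; s3-0>s5; s3-1>s6; s4-0>s6; s4-1>s1; s5-0>s7; s5-1>s8; s6-0>s8; s6-1>s3; s7-0>s9; s7-1>s10; s8-0>s10; s8-1>s5; s9-0>s9; s9-1>s9; s10-0>s9; s10-1>s7

Build one automaton per condition and run them in lockstep. The first has 2 states tracking the input length modulo 2; the second has 6 states tracking the count of `0`s, saturating at 5. A product state is a pair (one from each), accepting exactly when both do. Minimizing collapses redundant product states.
With 11 states:
          0    1  
>* s0     s1   s2 
   s1     s3   s4 
   s2     s4   s0 
 * s3     s5   s6 
 * s4     s6   s1 
   s5     s7   s8 
   s6     s8   s3 
 * s7     s9  s10 
 * s8    s10   s5 
   s9     s9   s9 
   s10    s9   s7 
(> = start, * = accepting)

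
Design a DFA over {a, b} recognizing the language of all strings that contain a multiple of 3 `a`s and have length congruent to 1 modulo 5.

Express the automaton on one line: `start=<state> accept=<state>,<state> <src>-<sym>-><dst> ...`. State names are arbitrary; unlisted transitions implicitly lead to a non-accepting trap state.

start=q0 accept=q2 q0-a->q1 q0-b->q2 q1-a->q3 q1-b->q4 q2-a->q4 q2-b->q5 q3-a->q6 q3-b->q7 q4-a->q7 q4-b->q8 q5-a->q8 q5-b->q6 q6-a->q9 q6-b->q10 q7-a->q10 q7-b->q11 q8-a->q11 q8-b->q9 q9-a->q12 q9-b->q13 q10-a->q13 q10-b->q0 q11-a->q0 q11-b->q12 q12-a->q2 q12-b->q14 q13-a->q14 q13-b->q1 q14-a->q5 q14-b->q3

Run two small machines in parallel and take their product. One (3 states) tracks the count of `a`s modulo 3; the other (5 states) tracks the input length modulo 5. Each combined state is a pair, one component from each; accept when both components accept.
15 states suffice.
          a    b  
>  q0     q1   q2 
   q1     q3   q4 
 * q2     q4   q5 
   q3     q6   q7 
   q4     q7   q8 
   q5     q8   q6 
   q6     q9  q10 
   q7    q10  q11 
   q8    q11   q9 
   q9    q12  q13 
   q10   q13   q0 
   q11    q0  q12 
   q12    q2  q14 
   q13   q14   q1 
   q14    q5   q3 
(> = start, * = accepting)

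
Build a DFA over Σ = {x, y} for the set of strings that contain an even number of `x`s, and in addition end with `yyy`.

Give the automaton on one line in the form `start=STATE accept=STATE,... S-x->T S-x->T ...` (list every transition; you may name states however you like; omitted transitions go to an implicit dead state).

start=q0 accept=q4 q0-x->q1 q0-y->q2 q1-x->q0 q1-y->q1 q2-x->q1 q2-y->q3 q3-x->q1 q3-y->q4 q4-x->q1 q4-y->q4

Build one automaton per condition and run them in lockstep. The first has 2 states tracking the count of `x`s modulo 2; the second has 4 states tracking how much of the suffix `yyy` has currently been matched. A product state is a pair (one from each), accepting exactly when both do. Minimizing collapses redundant product states.
        x   y  
>  q0   q1  q2 
   q1   q0  q1 
   q2   q1  q3 
   q3   q1  q4 
 * q4   q1  q4 
(> = start, * = accepting)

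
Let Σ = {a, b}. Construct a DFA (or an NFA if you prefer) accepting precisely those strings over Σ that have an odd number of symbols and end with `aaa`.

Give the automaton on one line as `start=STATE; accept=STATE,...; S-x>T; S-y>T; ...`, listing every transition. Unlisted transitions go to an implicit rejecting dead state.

start=s0; accept=s5; s0-a>s1; s0-b>s2; s1-a>s3; s1-b>s0; s2-a>s4; s2-b>s0; s3-a>s5; s3-b>s2; s4-a>s6; s4-b>s2; s5-a>s7; s5-b>s0; s6-a>s7; s6-b>s0; s7-a>s5; s7-b>s2

Run two small machines in parallel and take their product. One (2 states) tracks the input length modulo 2; the other (4 states) tracks how much of the suffix `aaa` has currently been matched. Each combined state is a pair, one component from each; accept when both components accept.
An 8-state machine:
        a   b  
>  s0   s1  s2 
   s1   s3  s0 
   s2   s4  s0 
   s3   s5  s2 
   s4   s6  s2 
 * s5   s7  s0 
   s6   s7  s0 
   s7   s5  s2 
(> = start, * = accepting)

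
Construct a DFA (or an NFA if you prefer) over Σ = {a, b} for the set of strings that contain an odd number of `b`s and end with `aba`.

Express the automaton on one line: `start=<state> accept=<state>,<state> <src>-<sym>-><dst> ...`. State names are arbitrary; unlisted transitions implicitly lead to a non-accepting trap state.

start=s0 accept=s4 s0-a->s1 s0-b->s2 s1-a->s1 s1-b->s3 s2-a->s2 s2-b->s0 s3-a->s4 s3-b->s0 s4-a->s2 s4-b->s0

Build one automaton per condition and run them in lockstep. The first has 2 states tracking the count of `b`s modulo 2; the second has 4 states tracking how much of the suffix `aba` has currently been matched. A product state is a pair (one from each), accepting exactly when both do. After merging equivalent states the machine shrinks.
A 5-state machine:
        a   b  
>  s0   s1  s2 
   s1   s1  s3 
   s2   s2  s0 
   s3   s4  s0 
 * s4   s2  s0 
(> = start, * = accepting)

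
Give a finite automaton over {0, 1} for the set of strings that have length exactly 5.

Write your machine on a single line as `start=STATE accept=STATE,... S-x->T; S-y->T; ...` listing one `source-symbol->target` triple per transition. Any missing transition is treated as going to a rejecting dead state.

start=S0; accept=S5; S0-0->S1; S0-1->S1; S1-0->S2; S1-1->S2; S2-0->S3; S2-1->S3; S3-0->S4; S3-1->S4; S4-0->S5; S4-1->S5; S5-0->S6; S5-1->S6; S6-0->S6; S6-1->S6

We only need to distinguish lengths 0, 1, …, 5, and '>5'. Chain S0 → S1 → S2 → S3 → S4 → S5 → S6 on every symbol, with S6 looping. Accepting states: {S5}.
7 states suffice.
        0   1  
>  S0   S1  S1 
   S1   S2  S2 
   S2   S3  S3 
   S3   S4  S4 
   S4   S5  S5 
 * S5   S6  S6 
   S6   S6  S6 
(> = start, * = accepting)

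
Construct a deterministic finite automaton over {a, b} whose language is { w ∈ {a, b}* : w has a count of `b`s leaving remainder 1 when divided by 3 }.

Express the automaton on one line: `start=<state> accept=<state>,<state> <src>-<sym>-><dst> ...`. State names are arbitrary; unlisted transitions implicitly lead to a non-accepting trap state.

The only thing that matters is how many `b`s have appeared, reduced mod 3. Use one state per residue: S0 for 0, …, S2 for 2. Reading `b` moves to the next residue; anything else stays put. S1 is accepting.
With 3 states:
        a   b  
>  S0   S0  S1 
 * S1   S1  S2 
   S2   S2  S0 
(> = start, * = accepting)

start=S0 accept=S1 S0-a->S0 S0-b->S1 S1-a->S1 S1-b->S2 S2-a->S2 S2-b->S0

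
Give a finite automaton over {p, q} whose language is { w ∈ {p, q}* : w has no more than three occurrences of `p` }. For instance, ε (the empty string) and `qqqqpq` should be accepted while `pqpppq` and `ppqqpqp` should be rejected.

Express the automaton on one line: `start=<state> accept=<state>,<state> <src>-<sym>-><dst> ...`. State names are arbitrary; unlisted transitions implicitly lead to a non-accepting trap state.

Only the number of `p`s matters, and only up to 4. Make a chain A → B → C → D → E advanced by each `p` (with E absorbing); every other symbol self-loops. The accepting set is {A, B, C, D}.
A 5-state machine:
       p  q 
>* A   B  A 
 * B   C  B 
 * C   D  C 
 * D   E  D 
   E   E  E 
(> = start, * = accepting)

start=A accept=A,B,C,D A-p->B A-q->A B-p->C B-q->B C-p->D C-q->C D-p->E D-q->D E-p->E E-q->E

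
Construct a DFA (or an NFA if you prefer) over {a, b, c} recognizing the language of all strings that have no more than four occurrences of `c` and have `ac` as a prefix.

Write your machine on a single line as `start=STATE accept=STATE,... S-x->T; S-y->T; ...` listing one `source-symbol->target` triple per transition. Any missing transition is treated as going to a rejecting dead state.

start=S0; accept=S3,S4,S5,S6; S0-a->S1; S0-b->S2; S0-c->S2; S1-a->S2; S1-b->S2; S1-c->S3; S2-a->S2; S2-b->S2; S2-c->S2; S3-a->S3; S3-b->S3; S3-c->S4; S4-a->S4; S4-b->S4; S4-c->S5; S5-a->S5; S5-b->S5; S5-c->S6; S6-a->S6; S6-b->S6; S6-c->S2

Run two small machines in parallel and take their product. One (6 states) tracks the count of `c`s, saturating at 5; the other (4 states) tracks whether the input so far still matches the prefix `ac`. Each combined state is a pair, one component from each; accept when both components accept. Minimizing collapses redundant product states.
        a   b   c  
>  S0   S1  S2  S2 
   S1   S2  S2  S3 
   S2   S2  S2  S2 
 * S3   S3  S3  S4 
 * S4   S4  S4  S5 
 * S5   S5  S5  S6 
 * S6   S6  S6  S2 
(> = start, * = accepting)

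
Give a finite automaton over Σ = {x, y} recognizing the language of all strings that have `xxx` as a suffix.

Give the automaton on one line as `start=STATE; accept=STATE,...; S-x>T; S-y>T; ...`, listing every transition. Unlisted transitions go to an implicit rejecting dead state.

start=s0; accept=s3; s0-x>s1; s0-y>s0; s1-x>s2; s1-y>s0; s2-x>s3; s2-y>s0; s3-x>s3; s3-y>s0

Remember how much of `xxx` the current input suffix matches. State s0 means no match yet; s1 means the last symbol is `x`; s2 means the last 2 symbols are `xx`; s3 means the last 3 symbols are `xxx`. Only s3 accepts. On a mismatch, fall back to the longest proper suffix that is still a prefix of `xxx`.
A 4-state machine:
        x   y  
>  s0   s1  s0 
   s1   s2  s0 
   s2   s3  s0 
 * s3   s3  s0 
(> = start, * = accepting)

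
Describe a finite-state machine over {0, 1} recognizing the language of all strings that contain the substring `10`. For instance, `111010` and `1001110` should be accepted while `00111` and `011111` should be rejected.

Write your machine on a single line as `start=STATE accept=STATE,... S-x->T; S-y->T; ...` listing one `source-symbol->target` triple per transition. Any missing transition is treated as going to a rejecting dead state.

start=s0; accept=s2; s0-0->s0; s0-1->s1; s1-0->s2; s1-1->s1; s2-0->s2; s2-1->s2

States s0..s1 record the length of the longest prefix of `10` that matches the current input suffix. Reaching s2 means `10` has been seen, and we stay there forever. Accept from s2.
A 3-state machine:
        0   1  
>  s0   s0  s1 
   s1   s2  s1 
 * s2   s2  s2 
(> = start, * = accepting)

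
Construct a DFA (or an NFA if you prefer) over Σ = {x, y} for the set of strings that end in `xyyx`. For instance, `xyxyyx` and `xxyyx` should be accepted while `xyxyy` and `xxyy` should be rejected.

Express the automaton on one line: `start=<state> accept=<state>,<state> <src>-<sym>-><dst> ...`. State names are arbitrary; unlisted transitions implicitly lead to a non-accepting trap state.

start=q0 accept=q4 q0-x->q1 q0-y->q0 q1-x->q1 q1-y->q2 q2-x->q1 q2-y->q3 q3-x->q4 q3-y->q0 q4-x->q1 q4-y->q2

Remember how much of `xyyx` the current input suffix matches. State q0 means no match yet; q1 means the last symbol is `x`; q2 means the last 2 symbols are `xy`; q3 means the last 3 symbols are `xyy`; q4 means the last 4 symbols are `xyyx`. Only q4 accepts. On a mismatch, fall back to the longest proper suffix that is still a prefix of `xyyx`.
A 5-state machine:
        x   y  
>  q0   q1  q0 
   q1   q1  q2 
   q2   q1  q3 
   q3   q4  q0 
 * q4   q1  q2 
(> = start, * = accepting)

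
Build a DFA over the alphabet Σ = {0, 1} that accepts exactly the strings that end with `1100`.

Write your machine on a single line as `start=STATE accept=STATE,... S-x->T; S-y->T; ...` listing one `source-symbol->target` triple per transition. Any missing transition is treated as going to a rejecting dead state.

Remember how much of `1100` the current input suffix matches. State q0 means no match yet; q1 means the last symbol is `1`; q2 means the last 2 symbols are `11`; q3 means the last 3 symbols are `110`; q4 means the last 4 symbols are `1100`. Only q4 accepts. On a mismatch, fall back to the longest proper suffix that is still a prefix of `1100`.
With 5 states:
        0   1  
>  q0   q0  q1 
   q1   q0  q2 
   q2   q3  q2 
   q3   q4  q1 
 * q4   q0  q1 
(> = start, * = accepting)

start=q0; accept=q4; q0-0->q0; q0-1->q1; q1-0->q0; q1-1->q2; q2-0->q3; q2-1->q2; q3-0->q4; q3-1->q1; q4-0->q0; q4-1->q1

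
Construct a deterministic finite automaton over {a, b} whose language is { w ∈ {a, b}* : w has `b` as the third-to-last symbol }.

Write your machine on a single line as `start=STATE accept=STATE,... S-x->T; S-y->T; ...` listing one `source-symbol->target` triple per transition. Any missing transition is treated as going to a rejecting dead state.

A DFA must remember the last 3 symbols (since which symbol is third-to-last isn't known until the input ends). Use one state per possible window of the last ≤3 symbols; accept from those whose window starts with `b`.
With 15 states:
          a    b  
>  q0     q1   q2 
   q1     q3   q4 
   q2     q5   q6 
   q3     q7   q8 
   q4     q9  q10 
   q5    q11  q12 
   q6    q13  q14 
   q7     q7   q8 
   q8     q9  q10 
   q9    q11  q12 
   q10   q13  q14 
 * q11    q7   q8 
 * q12    q9  q10 
 * q13   q11  q12 
 * q14   q13  q14 
(> = start, * = accepting)

start=q0; accept=q11,q12,q13,q14; q0-a->q1; q0-b->q2; q1-a->q3; q1-b->q4; q2-a->q5; q2-b->q6; q3-a->q7; q3-b->q8; q4-a->q9; q4-b->q10; q5-a->q11; q5-b->q12; q6-a->q13; q6-b->q14; q7-a->q7; q7-b->q8; q8-a->q9; q8-b->q10; q9-a->q11; q9-b->q12; q10-a->q13; q10-b->q14; q11-a->q7; q11-b->q8; q12-a->q9; q12-b->q10; q13-a->q11; q13-b->q12; q14-a->q13; q14-b->q14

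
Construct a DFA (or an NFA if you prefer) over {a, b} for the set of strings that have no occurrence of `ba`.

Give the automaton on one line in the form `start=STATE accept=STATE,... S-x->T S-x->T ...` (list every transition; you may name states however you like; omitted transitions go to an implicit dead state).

start=s0 accept=s0,s1 s0-a->s0 s0-b->s1 s1-a->s2 s1-b->s1 s2-a->s2 s2-b->s2

Track partial matches of the forbidden pattern `ba`. State s2 is a dead state reached once `ba` has occurred; every other state accepts. s0 means no part of `ba` is currently matched.
With 3 states:
        a   b  
>* s0   s0  s1 
 * s1   s2  s1 
   s2   s2  s2 
(> = start, * = accepting)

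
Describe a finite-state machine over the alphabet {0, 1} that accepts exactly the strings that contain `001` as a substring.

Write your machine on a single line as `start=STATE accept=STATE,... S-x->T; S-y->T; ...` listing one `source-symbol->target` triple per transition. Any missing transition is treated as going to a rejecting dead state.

start=q0; accept=q3; q0-0->q1; q0-1->q0; q1-0->q2; q1-1->q0; q2-0->q2; q2-1->q3; q3-0->q3; q3-1->q3

States q0..q2 record the length of the longest prefix of `001` that matches the current input suffix. Reaching q3 means `001` has been seen, and we stay there forever. Accept from q3.
        0   1  
>  q0   q1  q0 
   q1   q2  q0 
   q2   q2  q3 
 * q3   q3  q3 
(> = start, * = accepting)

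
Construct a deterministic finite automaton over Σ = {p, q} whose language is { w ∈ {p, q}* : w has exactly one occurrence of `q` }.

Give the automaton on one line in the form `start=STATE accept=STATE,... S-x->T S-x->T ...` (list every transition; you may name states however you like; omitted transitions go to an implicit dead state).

Count `q`s, saturating at 2: state A means no `q` yet, B means one `q` seen, C means more than one. Each `q` increments (capped at C); other symbols loop. Accept from {B}.
       p  q 
>  A   A  B 
 * B   B  C 
   C   C  C 
(> = start, * = accepting)

start=A accept=B A-p->A A-q->B B-p->B B-q->C C-p->C C-q->C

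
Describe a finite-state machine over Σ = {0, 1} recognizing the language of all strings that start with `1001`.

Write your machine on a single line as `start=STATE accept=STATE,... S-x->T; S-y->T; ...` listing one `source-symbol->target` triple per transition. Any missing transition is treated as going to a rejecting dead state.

Walk along `1001` while the input agrees: from q0 take `1` to q1, and so on. Any deviation drops to the rejecting sink q5. Once q4 is reached the prefix is confirmed and every continuation is accepted.
        0   1  
>  q0   q5  q1 
   q1   q2  q5 
   q2   q3  q5 
   q3   q5  q4 
 * q4   q4  q4 
   q5   q5  q5 
(> = start, * = accepting)

start=q0; accept=q4; q0-0->q5; q0-1->q1; q1-0->q2; q1-1->q5; q2-0->q3; q2-1->q5; q3-0->q5; q3-1->q4; q4-0->q4; q4-1->q4; q5-0->q5; q5-1->q5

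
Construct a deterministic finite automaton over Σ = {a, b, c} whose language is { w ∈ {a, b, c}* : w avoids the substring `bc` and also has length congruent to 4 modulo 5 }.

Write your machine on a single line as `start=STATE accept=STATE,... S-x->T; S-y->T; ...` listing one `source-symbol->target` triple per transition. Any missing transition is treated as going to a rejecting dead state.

start=s0; accept=s9,s10; s0-a->s1; s0-b->s2; s0-c->s1; s1-a->s3; s1-b->s4; s1-c->s3; s2-a->s3; s2-b->s4; s2-c->s5; s3-a->s6; s3-b->s7; s3-c->s6; s4-a->s6; s4-b->s7; s4-c->s8; s5-a->s8; s5-b->s8; s5-c->s8; s6-a->s9; s6-b->s10; s6-c->s9; s7-a->s9; s7-b->s10; s7-c->s11; s8-a->s11; s8-b->s11; s8-c->s11; s9-a->s0; s9-b->s12; s9-c->s0; s10-a->s0; s10-b->s12; s10-c->s13; s11-a->s13; s11-b->s13; s11-c->s13; s12-a->s1; s12-b->s2; s12-c->s14; s13-a->s14; s13-b->s14; s13-c->s14; s14-a->s5; s14-b->s5; s14-c->s5

Build one automaton per condition and run them in lockstep. One (3 states) tracks partial matches of the forbidden pattern `bc`; the other (5 states) tracks the input length modulo 5. Each combined state is a pair, one component from each; accept when both components accept.
A 15-state machine:
          a    b    c  
>  s0     s1   s2   s1 
   s1     s3   s4   s3 
   s2     s3   s4   s5 
   s3     s6   s7   s6 
   s4     s6   s7   s8 
   s5     s8   s8   s8 
   s6     s9  s10   s9 
   s7     s9  s10  s11 
   s8    s11  s11  s11 
 * s9     s0  s12   s0 
 * s10    s0  s12  s13 
   s11   s13  s13  s13 
   s12    s1   s2  s14 
   s13   s14  s14  s14 
   s14    s5   s5   s5 
(> = start, * = accepting)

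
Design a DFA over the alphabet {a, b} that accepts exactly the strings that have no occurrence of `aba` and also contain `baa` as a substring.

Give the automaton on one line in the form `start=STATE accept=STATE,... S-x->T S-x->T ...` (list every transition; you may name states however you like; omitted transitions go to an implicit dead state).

Build one automaton per condition and run them in lockstep. One (4 states) tracks partial matches of the forbidden pattern `aba`; the other (4 states) tracks whether and how much of `baa` has been seen. Each combined state is a pair, one component from each; accept when both components accept. Equivalent product states are then merged.
        a   b  
>  s0   s1  s2 
   s1   s1  s3 
   s2   s4  s2 
   s3   s5  s2 
   s4   s6  s3 
   s5   s5  s5 
 * s6   s6  s7 
 * s7   s5  s8 
 * s8   s6  s8 
(> = start, * = accepting)

start=s0 accept=s6,s7,s8 s0-a->s1 s0-b->s2 s1-a->s1 s1-b->s3 s2-a->s4 s2-b->s2 s3-a->s5 s3-b->s2 s4-a->s6 s4-b->s3 s5-a->s5 s5-b->s5 s6-a->s6 s6-b->s7 s7-a->s5 s7-b->s8 s8-a->s6 s8-b->s8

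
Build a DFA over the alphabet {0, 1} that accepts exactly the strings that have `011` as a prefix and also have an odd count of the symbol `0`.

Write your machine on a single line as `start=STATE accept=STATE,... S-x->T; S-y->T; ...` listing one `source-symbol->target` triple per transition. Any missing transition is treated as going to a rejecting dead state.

start=A; accept=E; A-0->B; A-1->C; B-0->C; B-1->D; C-0->C; C-1->C; D-0->C; D-1->E; E-0->F; E-1->E; F-0->E; F-1->F

Build one automaton per condition and run them in lockstep. The first has 5 states tracking whether the input so far still matches the prefix `011`; the second has 2 states tracking the count of `0`s modulo 2. A product state is a pair (one from each), accepting exactly when both do. Minimizing collapses redundant product states.
With 6 states:
       0  1 
>  A   B  C 
   B   C  D 
   C   C  C 
   D   C  E 
 * E   F  E 
   F   E  F 
(> = start, * = accepting)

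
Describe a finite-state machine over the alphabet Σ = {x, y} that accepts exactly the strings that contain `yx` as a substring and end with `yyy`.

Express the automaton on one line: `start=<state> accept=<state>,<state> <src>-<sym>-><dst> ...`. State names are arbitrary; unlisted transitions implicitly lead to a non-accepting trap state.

Run two small machines in parallel and take their product. One (3 states) tracks whether and how much of `yx` has been seen; the other (4 states) tracks how much of the suffix `yyy` has currently been matched. Each combined state is a pair, one component from each; accept when both components accept.
An 8-state machine:
       x  y 
>  A   A  B 
   B   C  D 
   C   C  E 
   D   C  F 
   E   C  G 
   F   C  F 
   G   C  H 
 * H   C  H 
(> = start, * = accepting)

start=A accept=H A-x->A A-y->B B-x->C B-y->D C-x->C C-y->E D-x->C D-y->F E-x->C E-y->G F-x->C F-y->F G-x->C G-y->H H-x->C H-y->H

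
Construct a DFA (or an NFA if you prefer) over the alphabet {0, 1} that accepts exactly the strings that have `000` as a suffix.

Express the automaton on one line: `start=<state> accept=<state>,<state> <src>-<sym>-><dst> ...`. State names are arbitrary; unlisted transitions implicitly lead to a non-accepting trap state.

start=q0 accept=q3 q0-0->q1 q0-1->q0 q1-0->q2 q1-1->q0 q2-0->q3 q2-1->q0 q3-0->q3 q3-1->q0

Remember how much of `000` the current input suffix matches. State q0 means no match yet; q1 means the last symbol is `0`; q2 means the last 2 symbols are `00`; q3 means the last 3 symbols are `000`. Only q3 accepts. On a mismatch, fall back to the longest proper suffix that is still a prefix of `000`.
4 states suffice.
        0   1  
>  q0   q1  q0 
   q1   q2  q0 
   q2   q3  q0 
 * q3   q3  q0 
(> = start, * = accepting)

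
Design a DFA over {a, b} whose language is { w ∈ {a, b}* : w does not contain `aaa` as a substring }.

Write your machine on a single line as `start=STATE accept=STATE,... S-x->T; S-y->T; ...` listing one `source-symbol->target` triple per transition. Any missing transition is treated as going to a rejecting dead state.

start=S0; accept=S0,S1,S2; S0-a->S1; S0-b->S0; S1-a->S2; S1-b->S0; S2-a->S3; S2-b->S0; S3-a->S3; S3-b->S3

Track partial matches of the forbidden pattern `aaa`. State S3 is a dead state reached once `aaa` has occurred; every other state accepts. S0 means no part of `aaa` is currently matched.
With 4 states:
        a   b  
>* S0   S1  S0 
 * S1   S2  S0 
 * S2   S3  S0 
   S3   S3  S3 
(> = start, * = accepting)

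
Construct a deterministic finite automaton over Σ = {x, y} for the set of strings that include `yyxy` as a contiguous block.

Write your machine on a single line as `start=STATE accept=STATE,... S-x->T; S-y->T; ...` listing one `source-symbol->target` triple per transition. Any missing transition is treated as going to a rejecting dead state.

States A..D record the length of the longest prefix of `yyxy` that matches the current input suffix. Reaching E means `yyxy` has been seen, and we stay there forever. Accept from E.
With 5 states:
       x  y 
>  A   A  B 
   B   A  C 
   C   D  C 
   D   A  E 
 * E   E  E 
(> = start, * = accepting)

start=A; accept=E; A-x->A; A-y->B; B-x->A; B-y->C; C-x->D; C-y->C; D-x->A; D-y->E; E-x->E; E-y->E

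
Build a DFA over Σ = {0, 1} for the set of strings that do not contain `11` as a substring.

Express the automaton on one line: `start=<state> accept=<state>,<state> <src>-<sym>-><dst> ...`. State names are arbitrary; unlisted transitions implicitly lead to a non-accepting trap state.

start=S0 accept=S0,S1 S0-0->S0 S0-1->S1 S1-0->S0 S1-1->S2 S2-0->S2 S2-1->S2

This is the complement of 'contains `11`'. Use the same substring-matching states — S0 through S2 holding how much of `11` has just been matched — but flip the accepting set: everything except the trap S2 accepts.
A 3-state machine:
        0   1  
>* S0   S0  S1 
 * S1   S0  S2 
   S2   S2  S2 
(> = start, * = accepting)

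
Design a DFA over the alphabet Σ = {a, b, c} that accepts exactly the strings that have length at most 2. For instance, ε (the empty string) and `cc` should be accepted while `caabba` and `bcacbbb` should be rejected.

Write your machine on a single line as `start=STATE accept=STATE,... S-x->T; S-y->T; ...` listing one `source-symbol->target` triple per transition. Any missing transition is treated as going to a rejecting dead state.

start=q0; accept=q0,q1,q2; q0-a->q1; q0-b->q1; q0-c->q1; q1-a->q2; q1-b->q2; q1-c->q2; q2-a->q3; q2-b->q3; q2-c->q3; q3-a->q3; q3-b->q3; q3-c->q3

We only need to distinguish lengths 0, 1, …, 2, and '>2'. Chain q0 → q1 → q2 → q3 on every symbol, with q3 looping. Accepting states: {q0, q1, q2}.
With 4 states:
        a   b   c  
>* q0   q1  q1  q1 
 * q1   q2  q2  q2 
 * q2   q3  q3  q3 
   q3   q3  q3  q3 
(> = start, * = accepting)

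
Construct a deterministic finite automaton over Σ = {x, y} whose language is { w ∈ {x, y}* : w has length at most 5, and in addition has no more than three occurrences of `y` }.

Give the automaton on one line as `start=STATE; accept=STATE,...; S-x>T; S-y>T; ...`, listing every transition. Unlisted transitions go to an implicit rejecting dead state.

start=A; accept=A,B,C,D,E,F,G,H,I,J,K,M; A-x>B; A-y>C; B-x>D; B-y>E; C-x>E; C-y>F; D-x>G; D-y>G; E-x>G; E-y>H; F-x>H; F-y>I; G-x>J; G-y>J; H-x>J; H-y>K; I-x>K; I-y>L; J-x>M; J-y>M; K-x>M; K-y>L; L-x>L; L-y>L; M-x>L; M-y>L

Run two small machines in parallel and take their product. The first has 7 states tracking the input length, saturating at 6; the second has 5 states tracking the count of `y`s, saturating at 4. A product state is a pair (one from each), accepting exactly when both do. Equivalent product states are then merged.
13 states suffice.
       x  y 
>* A   B  C 
 * B   D  E 
 * C   E  F 
 * D   G  G 
 * E   G  H 
 * F   H  I 
 * G   J  J 
 * H   J  K 
 * I   K  L 
 * J   M  M 
 * K   M  L 
   L   L  L 
 * M   L  L 
(> = start, * = accepting)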